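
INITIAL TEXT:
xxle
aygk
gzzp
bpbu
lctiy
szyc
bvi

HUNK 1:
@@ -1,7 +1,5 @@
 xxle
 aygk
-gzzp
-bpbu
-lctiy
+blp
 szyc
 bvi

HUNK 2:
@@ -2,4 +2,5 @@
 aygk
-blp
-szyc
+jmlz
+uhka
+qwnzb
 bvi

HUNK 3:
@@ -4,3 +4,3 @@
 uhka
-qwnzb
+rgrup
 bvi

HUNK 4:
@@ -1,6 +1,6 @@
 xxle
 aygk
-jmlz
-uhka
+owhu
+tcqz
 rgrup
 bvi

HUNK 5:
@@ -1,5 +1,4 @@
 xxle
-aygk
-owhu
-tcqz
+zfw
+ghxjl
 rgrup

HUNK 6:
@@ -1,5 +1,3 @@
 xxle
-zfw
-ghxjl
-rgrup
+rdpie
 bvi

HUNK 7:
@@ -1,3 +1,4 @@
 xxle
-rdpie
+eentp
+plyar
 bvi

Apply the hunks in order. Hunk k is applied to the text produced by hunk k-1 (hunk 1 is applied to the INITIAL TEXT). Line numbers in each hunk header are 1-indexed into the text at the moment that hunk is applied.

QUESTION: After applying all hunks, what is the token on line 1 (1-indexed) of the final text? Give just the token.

Hunk 1: at line 1 remove [gzzp,bpbu,lctiy] add [blp] -> 5 lines: xxle aygk blp szyc bvi
Hunk 2: at line 2 remove [blp,szyc] add [jmlz,uhka,qwnzb] -> 6 lines: xxle aygk jmlz uhka qwnzb bvi
Hunk 3: at line 4 remove [qwnzb] add [rgrup] -> 6 lines: xxle aygk jmlz uhka rgrup bvi
Hunk 4: at line 1 remove [jmlz,uhka] add [owhu,tcqz] -> 6 lines: xxle aygk owhu tcqz rgrup bvi
Hunk 5: at line 1 remove [aygk,owhu,tcqz] add [zfw,ghxjl] -> 5 lines: xxle zfw ghxjl rgrup bvi
Hunk 6: at line 1 remove [zfw,ghxjl,rgrup] add [rdpie] -> 3 lines: xxle rdpie bvi
Hunk 7: at line 1 remove [rdpie] add [eentp,plyar] -> 4 lines: xxle eentp plyar bvi
Final line 1: xxle

Answer: xxle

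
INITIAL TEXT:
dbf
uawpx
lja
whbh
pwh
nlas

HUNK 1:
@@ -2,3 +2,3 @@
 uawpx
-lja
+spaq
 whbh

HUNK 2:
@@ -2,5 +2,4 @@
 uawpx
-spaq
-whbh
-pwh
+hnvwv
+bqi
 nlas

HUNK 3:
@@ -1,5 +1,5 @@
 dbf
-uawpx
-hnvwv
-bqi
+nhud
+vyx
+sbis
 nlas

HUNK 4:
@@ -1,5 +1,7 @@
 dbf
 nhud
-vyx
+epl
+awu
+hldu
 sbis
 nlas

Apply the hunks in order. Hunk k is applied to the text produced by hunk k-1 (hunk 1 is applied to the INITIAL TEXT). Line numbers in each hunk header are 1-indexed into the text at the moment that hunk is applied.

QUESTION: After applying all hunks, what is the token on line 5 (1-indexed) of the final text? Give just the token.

Answer: hldu

Derivation:
Hunk 1: at line 2 remove [lja] add [spaq] -> 6 lines: dbf uawpx spaq whbh pwh nlas
Hunk 2: at line 2 remove [spaq,whbh,pwh] add [hnvwv,bqi] -> 5 lines: dbf uawpx hnvwv bqi nlas
Hunk 3: at line 1 remove [uawpx,hnvwv,bqi] add [nhud,vyx,sbis] -> 5 lines: dbf nhud vyx sbis nlas
Hunk 4: at line 1 remove [vyx] add [epl,awu,hldu] -> 7 lines: dbf nhud epl awu hldu sbis nlas
Final line 5: hldu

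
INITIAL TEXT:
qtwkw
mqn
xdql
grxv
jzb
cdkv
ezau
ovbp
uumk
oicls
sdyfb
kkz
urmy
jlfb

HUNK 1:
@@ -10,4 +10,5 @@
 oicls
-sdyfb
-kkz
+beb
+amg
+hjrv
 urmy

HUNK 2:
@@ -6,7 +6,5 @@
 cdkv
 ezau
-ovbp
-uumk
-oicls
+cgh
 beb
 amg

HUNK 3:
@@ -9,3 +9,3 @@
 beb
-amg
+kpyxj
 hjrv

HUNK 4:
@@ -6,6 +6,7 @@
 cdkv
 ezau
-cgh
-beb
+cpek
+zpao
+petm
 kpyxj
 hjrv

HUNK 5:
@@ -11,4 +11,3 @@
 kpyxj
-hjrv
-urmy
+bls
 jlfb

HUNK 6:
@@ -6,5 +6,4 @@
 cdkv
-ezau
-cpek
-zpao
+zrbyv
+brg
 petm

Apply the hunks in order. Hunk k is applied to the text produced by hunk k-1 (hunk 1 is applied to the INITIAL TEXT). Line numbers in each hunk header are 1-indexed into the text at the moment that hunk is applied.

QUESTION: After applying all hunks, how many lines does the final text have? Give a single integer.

Hunk 1: at line 10 remove [sdyfb,kkz] add [beb,amg,hjrv] -> 15 lines: qtwkw mqn xdql grxv jzb cdkv ezau ovbp uumk oicls beb amg hjrv urmy jlfb
Hunk 2: at line 6 remove [ovbp,uumk,oicls] add [cgh] -> 13 lines: qtwkw mqn xdql grxv jzb cdkv ezau cgh beb amg hjrv urmy jlfb
Hunk 3: at line 9 remove [amg] add [kpyxj] -> 13 lines: qtwkw mqn xdql grxv jzb cdkv ezau cgh beb kpyxj hjrv urmy jlfb
Hunk 4: at line 6 remove [cgh,beb] add [cpek,zpao,petm] -> 14 lines: qtwkw mqn xdql grxv jzb cdkv ezau cpek zpao petm kpyxj hjrv urmy jlfb
Hunk 5: at line 11 remove [hjrv,urmy] add [bls] -> 13 lines: qtwkw mqn xdql grxv jzb cdkv ezau cpek zpao petm kpyxj bls jlfb
Hunk 6: at line 6 remove [ezau,cpek,zpao] add [zrbyv,brg] -> 12 lines: qtwkw mqn xdql grxv jzb cdkv zrbyv brg petm kpyxj bls jlfb
Final line count: 12

Answer: 12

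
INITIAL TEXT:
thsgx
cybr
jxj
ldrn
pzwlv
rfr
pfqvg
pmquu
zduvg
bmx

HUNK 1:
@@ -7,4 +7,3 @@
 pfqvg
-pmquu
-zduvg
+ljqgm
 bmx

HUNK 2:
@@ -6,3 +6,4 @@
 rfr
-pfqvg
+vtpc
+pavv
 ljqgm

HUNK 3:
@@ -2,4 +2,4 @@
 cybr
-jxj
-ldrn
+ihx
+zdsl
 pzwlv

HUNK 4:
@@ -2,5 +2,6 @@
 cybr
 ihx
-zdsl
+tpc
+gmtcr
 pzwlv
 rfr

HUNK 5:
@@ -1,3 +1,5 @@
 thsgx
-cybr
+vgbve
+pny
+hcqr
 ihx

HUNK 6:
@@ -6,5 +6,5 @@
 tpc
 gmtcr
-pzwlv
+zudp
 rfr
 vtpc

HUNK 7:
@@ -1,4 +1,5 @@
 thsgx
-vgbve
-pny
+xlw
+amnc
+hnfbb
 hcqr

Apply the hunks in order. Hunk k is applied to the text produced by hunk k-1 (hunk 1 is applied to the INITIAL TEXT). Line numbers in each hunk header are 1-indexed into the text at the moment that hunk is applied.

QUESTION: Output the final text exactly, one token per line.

Answer: thsgx
xlw
amnc
hnfbb
hcqr
ihx
tpc
gmtcr
zudp
rfr
vtpc
pavv
ljqgm
bmx

Derivation:
Hunk 1: at line 7 remove [pmquu,zduvg] add [ljqgm] -> 9 lines: thsgx cybr jxj ldrn pzwlv rfr pfqvg ljqgm bmx
Hunk 2: at line 6 remove [pfqvg] add [vtpc,pavv] -> 10 lines: thsgx cybr jxj ldrn pzwlv rfr vtpc pavv ljqgm bmx
Hunk 3: at line 2 remove [jxj,ldrn] add [ihx,zdsl] -> 10 lines: thsgx cybr ihx zdsl pzwlv rfr vtpc pavv ljqgm bmx
Hunk 4: at line 2 remove [zdsl] add [tpc,gmtcr] -> 11 lines: thsgx cybr ihx tpc gmtcr pzwlv rfr vtpc pavv ljqgm bmx
Hunk 5: at line 1 remove [cybr] add [vgbve,pny,hcqr] -> 13 lines: thsgx vgbve pny hcqr ihx tpc gmtcr pzwlv rfr vtpc pavv ljqgm bmx
Hunk 6: at line 6 remove [pzwlv] add [zudp] -> 13 lines: thsgx vgbve pny hcqr ihx tpc gmtcr zudp rfr vtpc pavv ljqgm bmx
Hunk 7: at line 1 remove [vgbve,pny] add [xlw,amnc,hnfbb] -> 14 lines: thsgx xlw amnc hnfbb hcqr ihx tpc gmtcr zudp rfr vtpc pavv ljqgm bmx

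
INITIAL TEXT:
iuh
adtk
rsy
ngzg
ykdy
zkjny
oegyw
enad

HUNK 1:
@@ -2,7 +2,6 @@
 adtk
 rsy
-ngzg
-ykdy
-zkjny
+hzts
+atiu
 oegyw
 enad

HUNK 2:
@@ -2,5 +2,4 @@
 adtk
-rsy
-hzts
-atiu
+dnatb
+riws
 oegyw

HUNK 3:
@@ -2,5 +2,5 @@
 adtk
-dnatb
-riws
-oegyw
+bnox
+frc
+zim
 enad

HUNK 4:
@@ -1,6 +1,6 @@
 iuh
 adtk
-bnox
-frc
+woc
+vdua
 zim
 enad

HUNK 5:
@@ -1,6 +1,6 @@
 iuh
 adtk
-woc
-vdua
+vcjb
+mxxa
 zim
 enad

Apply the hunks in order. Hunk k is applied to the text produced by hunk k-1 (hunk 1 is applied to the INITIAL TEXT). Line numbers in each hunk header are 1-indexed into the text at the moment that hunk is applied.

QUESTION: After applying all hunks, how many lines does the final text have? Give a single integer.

Answer: 6

Derivation:
Hunk 1: at line 2 remove [ngzg,ykdy,zkjny] add [hzts,atiu] -> 7 lines: iuh adtk rsy hzts atiu oegyw enad
Hunk 2: at line 2 remove [rsy,hzts,atiu] add [dnatb,riws] -> 6 lines: iuh adtk dnatb riws oegyw enad
Hunk 3: at line 2 remove [dnatb,riws,oegyw] add [bnox,frc,zim] -> 6 lines: iuh adtk bnox frc zim enad
Hunk 4: at line 1 remove [bnox,frc] add [woc,vdua] -> 6 lines: iuh adtk woc vdua zim enad
Hunk 5: at line 1 remove [woc,vdua] add [vcjb,mxxa] -> 6 lines: iuh adtk vcjb mxxa zim enad
Final line count: 6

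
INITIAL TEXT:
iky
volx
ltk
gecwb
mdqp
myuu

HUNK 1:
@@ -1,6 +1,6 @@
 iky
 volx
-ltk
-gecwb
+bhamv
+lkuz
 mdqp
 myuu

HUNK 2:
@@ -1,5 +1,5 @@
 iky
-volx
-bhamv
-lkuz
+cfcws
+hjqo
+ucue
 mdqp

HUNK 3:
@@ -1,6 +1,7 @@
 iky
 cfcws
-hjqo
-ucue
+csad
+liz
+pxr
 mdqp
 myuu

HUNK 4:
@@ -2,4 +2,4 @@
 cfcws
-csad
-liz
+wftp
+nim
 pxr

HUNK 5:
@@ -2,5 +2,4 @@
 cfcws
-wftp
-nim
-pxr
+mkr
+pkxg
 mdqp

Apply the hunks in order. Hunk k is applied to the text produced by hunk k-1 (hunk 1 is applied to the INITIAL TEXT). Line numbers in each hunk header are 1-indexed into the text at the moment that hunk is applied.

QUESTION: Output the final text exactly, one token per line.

Answer: iky
cfcws
mkr
pkxg
mdqp
myuu

Derivation:
Hunk 1: at line 1 remove [ltk,gecwb] add [bhamv,lkuz] -> 6 lines: iky volx bhamv lkuz mdqp myuu
Hunk 2: at line 1 remove [volx,bhamv,lkuz] add [cfcws,hjqo,ucue] -> 6 lines: iky cfcws hjqo ucue mdqp myuu
Hunk 3: at line 1 remove [hjqo,ucue] add [csad,liz,pxr] -> 7 lines: iky cfcws csad liz pxr mdqp myuu
Hunk 4: at line 2 remove [csad,liz] add [wftp,nim] -> 7 lines: iky cfcws wftp nim pxr mdqp myuu
Hunk 5: at line 2 remove [wftp,nim,pxr] add [mkr,pkxg] -> 6 lines: iky cfcws mkr pkxg mdqp myuu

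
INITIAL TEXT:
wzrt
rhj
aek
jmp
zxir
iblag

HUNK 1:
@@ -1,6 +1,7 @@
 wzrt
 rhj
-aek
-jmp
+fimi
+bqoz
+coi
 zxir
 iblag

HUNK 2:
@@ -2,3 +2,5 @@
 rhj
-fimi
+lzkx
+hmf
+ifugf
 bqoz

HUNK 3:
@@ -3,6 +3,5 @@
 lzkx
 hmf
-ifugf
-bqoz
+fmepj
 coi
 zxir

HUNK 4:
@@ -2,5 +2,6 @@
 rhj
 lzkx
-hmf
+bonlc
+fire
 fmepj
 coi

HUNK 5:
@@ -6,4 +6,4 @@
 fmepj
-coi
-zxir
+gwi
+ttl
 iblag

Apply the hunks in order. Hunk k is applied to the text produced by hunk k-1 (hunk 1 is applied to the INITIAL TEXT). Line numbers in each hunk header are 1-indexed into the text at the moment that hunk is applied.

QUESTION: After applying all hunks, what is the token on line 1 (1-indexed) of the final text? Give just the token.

Answer: wzrt

Derivation:
Hunk 1: at line 1 remove [aek,jmp] add [fimi,bqoz,coi] -> 7 lines: wzrt rhj fimi bqoz coi zxir iblag
Hunk 2: at line 2 remove [fimi] add [lzkx,hmf,ifugf] -> 9 lines: wzrt rhj lzkx hmf ifugf bqoz coi zxir iblag
Hunk 3: at line 3 remove [ifugf,bqoz] add [fmepj] -> 8 lines: wzrt rhj lzkx hmf fmepj coi zxir iblag
Hunk 4: at line 2 remove [hmf] add [bonlc,fire] -> 9 lines: wzrt rhj lzkx bonlc fire fmepj coi zxir iblag
Hunk 5: at line 6 remove [coi,zxir] add [gwi,ttl] -> 9 lines: wzrt rhj lzkx bonlc fire fmepj gwi ttl iblag
Final line 1: wzrt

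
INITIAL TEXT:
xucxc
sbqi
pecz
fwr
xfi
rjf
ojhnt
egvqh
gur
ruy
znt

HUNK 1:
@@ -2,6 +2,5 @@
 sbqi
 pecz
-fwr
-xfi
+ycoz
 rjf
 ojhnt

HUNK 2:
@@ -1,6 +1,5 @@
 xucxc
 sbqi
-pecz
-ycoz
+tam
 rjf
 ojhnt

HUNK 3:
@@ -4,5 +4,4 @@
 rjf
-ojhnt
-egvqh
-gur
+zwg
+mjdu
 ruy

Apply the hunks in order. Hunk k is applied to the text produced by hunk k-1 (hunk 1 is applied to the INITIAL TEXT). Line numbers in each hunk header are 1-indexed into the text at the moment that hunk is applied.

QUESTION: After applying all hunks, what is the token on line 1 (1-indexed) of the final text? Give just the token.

Answer: xucxc

Derivation:
Hunk 1: at line 2 remove [fwr,xfi] add [ycoz] -> 10 lines: xucxc sbqi pecz ycoz rjf ojhnt egvqh gur ruy znt
Hunk 2: at line 1 remove [pecz,ycoz] add [tam] -> 9 lines: xucxc sbqi tam rjf ojhnt egvqh gur ruy znt
Hunk 3: at line 4 remove [ojhnt,egvqh,gur] add [zwg,mjdu] -> 8 lines: xucxc sbqi tam rjf zwg mjdu ruy znt
Final line 1: xucxc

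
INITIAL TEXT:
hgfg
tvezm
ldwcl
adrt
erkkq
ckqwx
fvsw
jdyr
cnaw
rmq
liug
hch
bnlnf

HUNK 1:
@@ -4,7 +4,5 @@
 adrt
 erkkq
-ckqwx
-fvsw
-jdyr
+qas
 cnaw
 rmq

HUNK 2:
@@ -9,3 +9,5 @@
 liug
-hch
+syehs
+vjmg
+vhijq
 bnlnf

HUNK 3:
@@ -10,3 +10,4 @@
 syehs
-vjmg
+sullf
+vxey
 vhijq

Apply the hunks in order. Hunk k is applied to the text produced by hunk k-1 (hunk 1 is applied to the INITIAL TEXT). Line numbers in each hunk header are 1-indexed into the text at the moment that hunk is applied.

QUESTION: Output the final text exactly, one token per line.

Answer: hgfg
tvezm
ldwcl
adrt
erkkq
qas
cnaw
rmq
liug
syehs
sullf
vxey
vhijq
bnlnf

Derivation:
Hunk 1: at line 4 remove [ckqwx,fvsw,jdyr] add [qas] -> 11 lines: hgfg tvezm ldwcl adrt erkkq qas cnaw rmq liug hch bnlnf
Hunk 2: at line 9 remove [hch] add [syehs,vjmg,vhijq] -> 13 lines: hgfg tvezm ldwcl adrt erkkq qas cnaw rmq liug syehs vjmg vhijq bnlnf
Hunk 3: at line 10 remove [vjmg] add [sullf,vxey] -> 14 lines: hgfg tvezm ldwcl adrt erkkq qas cnaw rmq liug syehs sullf vxey vhijq bnlnf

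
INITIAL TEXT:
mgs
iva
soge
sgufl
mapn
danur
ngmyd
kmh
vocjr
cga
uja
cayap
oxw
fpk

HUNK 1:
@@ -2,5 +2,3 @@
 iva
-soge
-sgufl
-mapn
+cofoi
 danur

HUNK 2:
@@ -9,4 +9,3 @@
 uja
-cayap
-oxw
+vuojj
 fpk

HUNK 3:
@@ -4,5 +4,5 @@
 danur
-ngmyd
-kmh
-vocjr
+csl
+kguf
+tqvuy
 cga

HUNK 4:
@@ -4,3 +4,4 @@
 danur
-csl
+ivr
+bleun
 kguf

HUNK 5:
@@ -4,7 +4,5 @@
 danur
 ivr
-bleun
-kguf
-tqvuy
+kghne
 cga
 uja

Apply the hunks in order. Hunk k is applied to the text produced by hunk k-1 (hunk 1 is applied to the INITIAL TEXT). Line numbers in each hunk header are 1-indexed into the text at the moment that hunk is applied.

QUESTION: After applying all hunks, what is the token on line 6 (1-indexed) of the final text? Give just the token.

Hunk 1: at line 2 remove [soge,sgufl,mapn] add [cofoi] -> 12 lines: mgs iva cofoi danur ngmyd kmh vocjr cga uja cayap oxw fpk
Hunk 2: at line 9 remove [cayap,oxw] add [vuojj] -> 11 lines: mgs iva cofoi danur ngmyd kmh vocjr cga uja vuojj fpk
Hunk 3: at line 4 remove [ngmyd,kmh,vocjr] add [csl,kguf,tqvuy] -> 11 lines: mgs iva cofoi danur csl kguf tqvuy cga uja vuojj fpk
Hunk 4: at line 4 remove [csl] add [ivr,bleun] -> 12 lines: mgs iva cofoi danur ivr bleun kguf tqvuy cga uja vuojj fpk
Hunk 5: at line 4 remove [bleun,kguf,tqvuy] add [kghne] -> 10 lines: mgs iva cofoi danur ivr kghne cga uja vuojj fpk
Final line 6: kghne

Answer: kghne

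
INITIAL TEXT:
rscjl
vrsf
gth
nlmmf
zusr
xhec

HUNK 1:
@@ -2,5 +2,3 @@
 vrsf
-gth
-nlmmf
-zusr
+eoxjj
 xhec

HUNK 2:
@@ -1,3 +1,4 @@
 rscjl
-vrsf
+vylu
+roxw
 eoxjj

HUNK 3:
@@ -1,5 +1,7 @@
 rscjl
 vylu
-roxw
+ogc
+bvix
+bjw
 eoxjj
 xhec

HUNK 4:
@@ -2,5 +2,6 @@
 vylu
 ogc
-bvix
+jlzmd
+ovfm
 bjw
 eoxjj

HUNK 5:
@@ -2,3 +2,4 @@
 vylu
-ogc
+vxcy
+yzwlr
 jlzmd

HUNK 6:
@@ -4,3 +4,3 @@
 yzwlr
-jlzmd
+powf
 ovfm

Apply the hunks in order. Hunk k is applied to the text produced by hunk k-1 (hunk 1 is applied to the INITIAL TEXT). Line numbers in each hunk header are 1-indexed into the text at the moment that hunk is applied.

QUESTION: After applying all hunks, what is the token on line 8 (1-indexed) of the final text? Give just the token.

Answer: eoxjj

Derivation:
Hunk 1: at line 2 remove [gth,nlmmf,zusr] add [eoxjj] -> 4 lines: rscjl vrsf eoxjj xhec
Hunk 2: at line 1 remove [vrsf] add [vylu,roxw] -> 5 lines: rscjl vylu roxw eoxjj xhec
Hunk 3: at line 1 remove [roxw] add [ogc,bvix,bjw] -> 7 lines: rscjl vylu ogc bvix bjw eoxjj xhec
Hunk 4: at line 2 remove [bvix] add [jlzmd,ovfm] -> 8 lines: rscjl vylu ogc jlzmd ovfm bjw eoxjj xhec
Hunk 5: at line 2 remove [ogc] add [vxcy,yzwlr] -> 9 lines: rscjl vylu vxcy yzwlr jlzmd ovfm bjw eoxjj xhec
Hunk 6: at line 4 remove [jlzmd] add [powf] -> 9 lines: rscjl vylu vxcy yzwlr powf ovfm bjw eoxjj xhec
Final line 8: eoxjj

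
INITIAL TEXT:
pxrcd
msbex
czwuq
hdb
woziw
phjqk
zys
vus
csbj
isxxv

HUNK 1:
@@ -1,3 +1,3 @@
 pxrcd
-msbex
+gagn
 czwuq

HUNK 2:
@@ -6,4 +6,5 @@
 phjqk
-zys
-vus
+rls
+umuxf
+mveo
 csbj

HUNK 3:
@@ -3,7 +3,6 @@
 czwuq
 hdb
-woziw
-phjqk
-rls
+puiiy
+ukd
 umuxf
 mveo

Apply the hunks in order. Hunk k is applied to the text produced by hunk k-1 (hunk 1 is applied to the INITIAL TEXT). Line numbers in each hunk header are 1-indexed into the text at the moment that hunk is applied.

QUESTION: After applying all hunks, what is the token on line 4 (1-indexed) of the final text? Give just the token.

Hunk 1: at line 1 remove [msbex] add [gagn] -> 10 lines: pxrcd gagn czwuq hdb woziw phjqk zys vus csbj isxxv
Hunk 2: at line 6 remove [zys,vus] add [rls,umuxf,mveo] -> 11 lines: pxrcd gagn czwuq hdb woziw phjqk rls umuxf mveo csbj isxxv
Hunk 3: at line 3 remove [woziw,phjqk,rls] add [puiiy,ukd] -> 10 lines: pxrcd gagn czwuq hdb puiiy ukd umuxf mveo csbj isxxv
Final line 4: hdb

Answer: hdb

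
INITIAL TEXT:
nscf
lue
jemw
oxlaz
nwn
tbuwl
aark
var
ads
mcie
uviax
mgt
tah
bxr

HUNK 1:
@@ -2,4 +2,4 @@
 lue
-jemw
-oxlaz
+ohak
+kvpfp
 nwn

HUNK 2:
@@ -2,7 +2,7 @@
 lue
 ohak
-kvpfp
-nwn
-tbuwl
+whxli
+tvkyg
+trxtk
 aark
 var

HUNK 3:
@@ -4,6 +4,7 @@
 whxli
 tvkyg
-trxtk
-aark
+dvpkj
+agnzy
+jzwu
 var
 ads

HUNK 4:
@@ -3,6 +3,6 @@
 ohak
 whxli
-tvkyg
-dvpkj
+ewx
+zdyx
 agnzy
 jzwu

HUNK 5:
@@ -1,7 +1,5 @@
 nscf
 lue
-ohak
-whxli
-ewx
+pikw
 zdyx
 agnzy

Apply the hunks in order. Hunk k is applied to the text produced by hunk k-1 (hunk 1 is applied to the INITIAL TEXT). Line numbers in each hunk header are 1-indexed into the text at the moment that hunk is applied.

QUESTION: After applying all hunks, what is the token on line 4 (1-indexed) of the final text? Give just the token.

Hunk 1: at line 2 remove [jemw,oxlaz] add [ohak,kvpfp] -> 14 lines: nscf lue ohak kvpfp nwn tbuwl aark var ads mcie uviax mgt tah bxr
Hunk 2: at line 2 remove [kvpfp,nwn,tbuwl] add [whxli,tvkyg,trxtk] -> 14 lines: nscf lue ohak whxli tvkyg trxtk aark var ads mcie uviax mgt tah bxr
Hunk 3: at line 4 remove [trxtk,aark] add [dvpkj,agnzy,jzwu] -> 15 lines: nscf lue ohak whxli tvkyg dvpkj agnzy jzwu var ads mcie uviax mgt tah bxr
Hunk 4: at line 3 remove [tvkyg,dvpkj] add [ewx,zdyx] -> 15 lines: nscf lue ohak whxli ewx zdyx agnzy jzwu var ads mcie uviax mgt tah bxr
Hunk 5: at line 1 remove [ohak,whxli,ewx] add [pikw] -> 13 lines: nscf lue pikw zdyx agnzy jzwu var ads mcie uviax mgt tah bxr
Final line 4: zdyx

Answer: zdyx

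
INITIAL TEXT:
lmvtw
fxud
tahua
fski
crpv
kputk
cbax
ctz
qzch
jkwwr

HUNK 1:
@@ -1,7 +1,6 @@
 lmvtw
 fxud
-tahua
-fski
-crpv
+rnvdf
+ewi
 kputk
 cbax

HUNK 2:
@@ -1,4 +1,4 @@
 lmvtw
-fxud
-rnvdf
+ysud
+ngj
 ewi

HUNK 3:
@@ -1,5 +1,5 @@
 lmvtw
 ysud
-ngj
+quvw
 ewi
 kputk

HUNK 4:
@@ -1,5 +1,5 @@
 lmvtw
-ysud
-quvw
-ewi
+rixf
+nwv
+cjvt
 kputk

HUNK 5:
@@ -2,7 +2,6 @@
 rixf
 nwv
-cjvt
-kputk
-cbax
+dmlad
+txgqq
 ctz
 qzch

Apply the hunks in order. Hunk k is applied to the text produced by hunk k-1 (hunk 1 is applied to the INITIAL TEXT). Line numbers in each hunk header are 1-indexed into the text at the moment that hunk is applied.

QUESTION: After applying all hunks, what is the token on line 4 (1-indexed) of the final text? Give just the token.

Answer: dmlad

Derivation:
Hunk 1: at line 1 remove [tahua,fski,crpv] add [rnvdf,ewi] -> 9 lines: lmvtw fxud rnvdf ewi kputk cbax ctz qzch jkwwr
Hunk 2: at line 1 remove [fxud,rnvdf] add [ysud,ngj] -> 9 lines: lmvtw ysud ngj ewi kputk cbax ctz qzch jkwwr
Hunk 3: at line 1 remove [ngj] add [quvw] -> 9 lines: lmvtw ysud quvw ewi kputk cbax ctz qzch jkwwr
Hunk 4: at line 1 remove [ysud,quvw,ewi] add [rixf,nwv,cjvt] -> 9 lines: lmvtw rixf nwv cjvt kputk cbax ctz qzch jkwwr
Hunk 5: at line 2 remove [cjvt,kputk,cbax] add [dmlad,txgqq] -> 8 lines: lmvtw rixf nwv dmlad txgqq ctz qzch jkwwr
Final line 4: dmlad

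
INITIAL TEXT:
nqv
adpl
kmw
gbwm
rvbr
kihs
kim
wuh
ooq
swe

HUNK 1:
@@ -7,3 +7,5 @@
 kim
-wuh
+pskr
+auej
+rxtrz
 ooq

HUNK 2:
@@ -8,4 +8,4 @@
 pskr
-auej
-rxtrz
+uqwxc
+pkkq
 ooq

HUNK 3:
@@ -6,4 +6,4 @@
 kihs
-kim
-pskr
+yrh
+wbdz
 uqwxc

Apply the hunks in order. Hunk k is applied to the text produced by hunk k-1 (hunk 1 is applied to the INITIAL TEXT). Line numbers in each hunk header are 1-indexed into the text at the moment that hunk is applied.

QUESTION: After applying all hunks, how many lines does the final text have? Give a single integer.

Answer: 12

Derivation:
Hunk 1: at line 7 remove [wuh] add [pskr,auej,rxtrz] -> 12 lines: nqv adpl kmw gbwm rvbr kihs kim pskr auej rxtrz ooq swe
Hunk 2: at line 8 remove [auej,rxtrz] add [uqwxc,pkkq] -> 12 lines: nqv adpl kmw gbwm rvbr kihs kim pskr uqwxc pkkq ooq swe
Hunk 3: at line 6 remove [kim,pskr] add [yrh,wbdz] -> 12 lines: nqv adpl kmw gbwm rvbr kihs yrh wbdz uqwxc pkkq ooq swe
Final line count: 12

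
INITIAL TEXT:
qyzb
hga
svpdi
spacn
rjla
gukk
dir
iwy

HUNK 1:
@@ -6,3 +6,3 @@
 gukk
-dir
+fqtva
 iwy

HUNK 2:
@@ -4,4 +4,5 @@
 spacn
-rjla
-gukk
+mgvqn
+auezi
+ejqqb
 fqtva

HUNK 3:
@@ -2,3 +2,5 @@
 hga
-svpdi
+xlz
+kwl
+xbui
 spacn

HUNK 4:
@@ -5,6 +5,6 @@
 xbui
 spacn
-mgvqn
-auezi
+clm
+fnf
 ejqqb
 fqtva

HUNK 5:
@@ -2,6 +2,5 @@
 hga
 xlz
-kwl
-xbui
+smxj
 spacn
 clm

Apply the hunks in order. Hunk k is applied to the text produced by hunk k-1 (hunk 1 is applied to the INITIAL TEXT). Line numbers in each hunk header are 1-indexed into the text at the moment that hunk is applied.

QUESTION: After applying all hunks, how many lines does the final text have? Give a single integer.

Hunk 1: at line 6 remove [dir] add [fqtva] -> 8 lines: qyzb hga svpdi spacn rjla gukk fqtva iwy
Hunk 2: at line 4 remove [rjla,gukk] add [mgvqn,auezi,ejqqb] -> 9 lines: qyzb hga svpdi spacn mgvqn auezi ejqqb fqtva iwy
Hunk 3: at line 2 remove [svpdi] add [xlz,kwl,xbui] -> 11 lines: qyzb hga xlz kwl xbui spacn mgvqn auezi ejqqb fqtva iwy
Hunk 4: at line 5 remove [mgvqn,auezi] add [clm,fnf] -> 11 lines: qyzb hga xlz kwl xbui spacn clm fnf ejqqb fqtva iwy
Hunk 5: at line 2 remove [kwl,xbui] add [smxj] -> 10 lines: qyzb hga xlz smxj spacn clm fnf ejqqb fqtva iwy
Final line count: 10

Answer: 10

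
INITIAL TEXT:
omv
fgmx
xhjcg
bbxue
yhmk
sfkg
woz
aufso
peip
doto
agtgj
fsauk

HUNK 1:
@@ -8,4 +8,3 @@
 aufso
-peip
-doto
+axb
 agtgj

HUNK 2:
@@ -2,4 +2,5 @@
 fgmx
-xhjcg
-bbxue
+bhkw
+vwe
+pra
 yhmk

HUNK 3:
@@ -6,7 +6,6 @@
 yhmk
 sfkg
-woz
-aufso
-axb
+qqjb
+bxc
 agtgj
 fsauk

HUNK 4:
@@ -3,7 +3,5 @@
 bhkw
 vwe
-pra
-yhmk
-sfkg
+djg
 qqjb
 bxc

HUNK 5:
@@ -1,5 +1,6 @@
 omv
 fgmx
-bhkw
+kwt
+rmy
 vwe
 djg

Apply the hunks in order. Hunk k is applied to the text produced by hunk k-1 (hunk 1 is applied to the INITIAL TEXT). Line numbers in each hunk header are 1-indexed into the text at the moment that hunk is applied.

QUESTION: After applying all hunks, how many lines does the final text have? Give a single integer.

Hunk 1: at line 8 remove [peip,doto] add [axb] -> 11 lines: omv fgmx xhjcg bbxue yhmk sfkg woz aufso axb agtgj fsauk
Hunk 2: at line 2 remove [xhjcg,bbxue] add [bhkw,vwe,pra] -> 12 lines: omv fgmx bhkw vwe pra yhmk sfkg woz aufso axb agtgj fsauk
Hunk 3: at line 6 remove [woz,aufso,axb] add [qqjb,bxc] -> 11 lines: omv fgmx bhkw vwe pra yhmk sfkg qqjb bxc agtgj fsauk
Hunk 4: at line 3 remove [pra,yhmk,sfkg] add [djg] -> 9 lines: omv fgmx bhkw vwe djg qqjb bxc agtgj fsauk
Hunk 5: at line 1 remove [bhkw] add [kwt,rmy] -> 10 lines: omv fgmx kwt rmy vwe djg qqjb bxc agtgj fsauk
Final line count: 10

Answer: 10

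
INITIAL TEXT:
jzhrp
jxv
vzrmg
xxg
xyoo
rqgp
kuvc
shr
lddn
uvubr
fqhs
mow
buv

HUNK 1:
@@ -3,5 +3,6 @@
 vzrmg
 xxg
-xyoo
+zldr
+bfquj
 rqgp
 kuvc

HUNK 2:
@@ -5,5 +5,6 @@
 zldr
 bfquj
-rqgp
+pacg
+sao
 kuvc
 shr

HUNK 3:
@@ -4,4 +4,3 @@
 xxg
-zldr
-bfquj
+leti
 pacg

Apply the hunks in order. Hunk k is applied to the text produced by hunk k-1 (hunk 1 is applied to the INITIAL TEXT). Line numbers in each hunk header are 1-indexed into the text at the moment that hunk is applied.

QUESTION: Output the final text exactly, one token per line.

Hunk 1: at line 3 remove [xyoo] add [zldr,bfquj] -> 14 lines: jzhrp jxv vzrmg xxg zldr bfquj rqgp kuvc shr lddn uvubr fqhs mow buv
Hunk 2: at line 5 remove [rqgp] add [pacg,sao] -> 15 lines: jzhrp jxv vzrmg xxg zldr bfquj pacg sao kuvc shr lddn uvubr fqhs mow buv
Hunk 3: at line 4 remove [zldr,bfquj] add [leti] -> 14 lines: jzhrp jxv vzrmg xxg leti pacg sao kuvc shr lddn uvubr fqhs mow buv

Answer: jzhrp
jxv
vzrmg
xxg
leti
pacg
sao
kuvc
shr
lddn
uvubr
fqhs
mow
buv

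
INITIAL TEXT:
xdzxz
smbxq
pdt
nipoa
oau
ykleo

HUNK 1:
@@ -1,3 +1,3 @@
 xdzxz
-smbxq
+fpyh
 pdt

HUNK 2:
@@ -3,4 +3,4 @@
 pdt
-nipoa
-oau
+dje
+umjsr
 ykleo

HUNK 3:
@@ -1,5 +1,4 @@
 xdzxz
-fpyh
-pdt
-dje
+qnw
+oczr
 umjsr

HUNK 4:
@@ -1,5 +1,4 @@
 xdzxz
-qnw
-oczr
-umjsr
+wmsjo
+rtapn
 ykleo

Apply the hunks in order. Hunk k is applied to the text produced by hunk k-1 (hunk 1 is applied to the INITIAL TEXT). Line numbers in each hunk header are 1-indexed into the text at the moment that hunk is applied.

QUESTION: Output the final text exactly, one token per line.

Answer: xdzxz
wmsjo
rtapn
ykleo

Derivation:
Hunk 1: at line 1 remove [smbxq] add [fpyh] -> 6 lines: xdzxz fpyh pdt nipoa oau ykleo
Hunk 2: at line 3 remove [nipoa,oau] add [dje,umjsr] -> 6 lines: xdzxz fpyh pdt dje umjsr ykleo
Hunk 3: at line 1 remove [fpyh,pdt,dje] add [qnw,oczr] -> 5 lines: xdzxz qnw oczr umjsr ykleo
Hunk 4: at line 1 remove [qnw,oczr,umjsr] add [wmsjo,rtapn] -> 4 lines: xdzxz wmsjo rtapn ykleo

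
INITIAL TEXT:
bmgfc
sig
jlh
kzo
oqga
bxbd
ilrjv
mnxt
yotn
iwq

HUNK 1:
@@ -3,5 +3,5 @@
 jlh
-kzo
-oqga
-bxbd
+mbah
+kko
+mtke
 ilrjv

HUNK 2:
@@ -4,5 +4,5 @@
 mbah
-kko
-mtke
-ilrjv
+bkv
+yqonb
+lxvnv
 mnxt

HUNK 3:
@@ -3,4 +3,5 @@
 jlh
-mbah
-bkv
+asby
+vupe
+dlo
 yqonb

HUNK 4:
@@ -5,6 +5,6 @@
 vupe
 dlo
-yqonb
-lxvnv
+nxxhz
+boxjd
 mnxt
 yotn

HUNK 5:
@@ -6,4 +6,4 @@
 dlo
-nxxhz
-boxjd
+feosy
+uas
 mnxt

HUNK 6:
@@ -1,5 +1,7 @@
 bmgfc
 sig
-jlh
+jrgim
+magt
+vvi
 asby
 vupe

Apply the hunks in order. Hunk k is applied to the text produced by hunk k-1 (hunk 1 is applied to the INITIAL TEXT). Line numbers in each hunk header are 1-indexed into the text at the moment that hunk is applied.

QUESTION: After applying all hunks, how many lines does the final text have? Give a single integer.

Answer: 13

Derivation:
Hunk 1: at line 3 remove [kzo,oqga,bxbd] add [mbah,kko,mtke] -> 10 lines: bmgfc sig jlh mbah kko mtke ilrjv mnxt yotn iwq
Hunk 2: at line 4 remove [kko,mtke,ilrjv] add [bkv,yqonb,lxvnv] -> 10 lines: bmgfc sig jlh mbah bkv yqonb lxvnv mnxt yotn iwq
Hunk 3: at line 3 remove [mbah,bkv] add [asby,vupe,dlo] -> 11 lines: bmgfc sig jlh asby vupe dlo yqonb lxvnv mnxt yotn iwq
Hunk 4: at line 5 remove [yqonb,lxvnv] add [nxxhz,boxjd] -> 11 lines: bmgfc sig jlh asby vupe dlo nxxhz boxjd mnxt yotn iwq
Hunk 5: at line 6 remove [nxxhz,boxjd] add [feosy,uas] -> 11 lines: bmgfc sig jlh asby vupe dlo feosy uas mnxt yotn iwq
Hunk 6: at line 1 remove [jlh] add [jrgim,magt,vvi] -> 13 lines: bmgfc sig jrgim magt vvi asby vupe dlo feosy uas mnxt yotn iwq
Final line count: 13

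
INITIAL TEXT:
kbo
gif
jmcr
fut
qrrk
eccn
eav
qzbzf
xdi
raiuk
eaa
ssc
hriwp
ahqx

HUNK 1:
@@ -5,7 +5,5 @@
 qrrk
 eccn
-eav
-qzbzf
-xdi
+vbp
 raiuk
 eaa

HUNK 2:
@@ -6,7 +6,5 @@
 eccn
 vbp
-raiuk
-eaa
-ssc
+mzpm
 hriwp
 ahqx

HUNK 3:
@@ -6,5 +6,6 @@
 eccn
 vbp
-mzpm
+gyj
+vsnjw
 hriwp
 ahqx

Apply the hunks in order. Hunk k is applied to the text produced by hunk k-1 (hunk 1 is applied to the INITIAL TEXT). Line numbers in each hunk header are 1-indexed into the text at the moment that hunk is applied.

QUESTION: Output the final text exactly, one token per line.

Hunk 1: at line 5 remove [eav,qzbzf,xdi] add [vbp] -> 12 lines: kbo gif jmcr fut qrrk eccn vbp raiuk eaa ssc hriwp ahqx
Hunk 2: at line 6 remove [raiuk,eaa,ssc] add [mzpm] -> 10 lines: kbo gif jmcr fut qrrk eccn vbp mzpm hriwp ahqx
Hunk 3: at line 6 remove [mzpm] add [gyj,vsnjw] -> 11 lines: kbo gif jmcr fut qrrk eccn vbp gyj vsnjw hriwp ahqx

Answer: kbo
gif
jmcr
fut
qrrk
eccn
vbp
gyj
vsnjw
hriwp
ahqx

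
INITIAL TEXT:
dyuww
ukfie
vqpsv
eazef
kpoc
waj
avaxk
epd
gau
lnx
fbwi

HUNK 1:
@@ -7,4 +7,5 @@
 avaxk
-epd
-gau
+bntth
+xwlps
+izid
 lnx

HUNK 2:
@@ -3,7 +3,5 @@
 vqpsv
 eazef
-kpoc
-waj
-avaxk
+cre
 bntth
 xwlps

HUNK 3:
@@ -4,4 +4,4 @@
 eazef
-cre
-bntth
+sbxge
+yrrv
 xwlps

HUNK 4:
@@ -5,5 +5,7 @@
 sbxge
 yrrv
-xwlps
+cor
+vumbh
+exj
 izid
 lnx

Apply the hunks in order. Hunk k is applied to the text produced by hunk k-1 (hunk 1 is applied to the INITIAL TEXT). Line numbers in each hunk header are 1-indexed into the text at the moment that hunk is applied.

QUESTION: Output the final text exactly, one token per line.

Hunk 1: at line 7 remove [epd,gau] add [bntth,xwlps,izid] -> 12 lines: dyuww ukfie vqpsv eazef kpoc waj avaxk bntth xwlps izid lnx fbwi
Hunk 2: at line 3 remove [kpoc,waj,avaxk] add [cre] -> 10 lines: dyuww ukfie vqpsv eazef cre bntth xwlps izid lnx fbwi
Hunk 3: at line 4 remove [cre,bntth] add [sbxge,yrrv] -> 10 lines: dyuww ukfie vqpsv eazef sbxge yrrv xwlps izid lnx fbwi
Hunk 4: at line 5 remove [xwlps] add [cor,vumbh,exj] -> 12 lines: dyuww ukfie vqpsv eazef sbxge yrrv cor vumbh exj izid lnx fbwi

Answer: dyuww
ukfie
vqpsv
eazef
sbxge
yrrv
cor
vumbh
exj
izid
lnx
fbwi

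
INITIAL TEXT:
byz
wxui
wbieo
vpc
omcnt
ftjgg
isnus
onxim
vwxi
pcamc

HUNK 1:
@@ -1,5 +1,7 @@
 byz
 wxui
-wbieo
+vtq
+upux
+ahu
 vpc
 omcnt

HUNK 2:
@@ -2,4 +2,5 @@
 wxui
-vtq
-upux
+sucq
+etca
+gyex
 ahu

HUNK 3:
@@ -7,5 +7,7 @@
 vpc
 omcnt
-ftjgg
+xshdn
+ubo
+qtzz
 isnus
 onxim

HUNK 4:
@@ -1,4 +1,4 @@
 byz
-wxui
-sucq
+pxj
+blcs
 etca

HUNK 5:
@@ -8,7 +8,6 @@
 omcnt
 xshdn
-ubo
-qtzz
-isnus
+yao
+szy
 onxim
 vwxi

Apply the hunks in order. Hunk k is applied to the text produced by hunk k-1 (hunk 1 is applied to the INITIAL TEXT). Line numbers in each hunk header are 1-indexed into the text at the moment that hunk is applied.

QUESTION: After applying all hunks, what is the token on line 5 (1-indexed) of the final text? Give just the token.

Hunk 1: at line 1 remove [wbieo] add [vtq,upux,ahu] -> 12 lines: byz wxui vtq upux ahu vpc omcnt ftjgg isnus onxim vwxi pcamc
Hunk 2: at line 2 remove [vtq,upux] add [sucq,etca,gyex] -> 13 lines: byz wxui sucq etca gyex ahu vpc omcnt ftjgg isnus onxim vwxi pcamc
Hunk 3: at line 7 remove [ftjgg] add [xshdn,ubo,qtzz] -> 15 lines: byz wxui sucq etca gyex ahu vpc omcnt xshdn ubo qtzz isnus onxim vwxi pcamc
Hunk 4: at line 1 remove [wxui,sucq] add [pxj,blcs] -> 15 lines: byz pxj blcs etca gyex ahu vpc omcnt xshdn ubo qtzz isnus onxim vwxi pcamc
Hunk 5: at line 8 remove [ubo,qtzz,isnus] add [yao,szy] -> 14 lines: byz pxj blcs etca gyex ahu vpc omcnt xshdn yao szy onxim vwxi pcamc
Final line 5: gyex

Answer: gyex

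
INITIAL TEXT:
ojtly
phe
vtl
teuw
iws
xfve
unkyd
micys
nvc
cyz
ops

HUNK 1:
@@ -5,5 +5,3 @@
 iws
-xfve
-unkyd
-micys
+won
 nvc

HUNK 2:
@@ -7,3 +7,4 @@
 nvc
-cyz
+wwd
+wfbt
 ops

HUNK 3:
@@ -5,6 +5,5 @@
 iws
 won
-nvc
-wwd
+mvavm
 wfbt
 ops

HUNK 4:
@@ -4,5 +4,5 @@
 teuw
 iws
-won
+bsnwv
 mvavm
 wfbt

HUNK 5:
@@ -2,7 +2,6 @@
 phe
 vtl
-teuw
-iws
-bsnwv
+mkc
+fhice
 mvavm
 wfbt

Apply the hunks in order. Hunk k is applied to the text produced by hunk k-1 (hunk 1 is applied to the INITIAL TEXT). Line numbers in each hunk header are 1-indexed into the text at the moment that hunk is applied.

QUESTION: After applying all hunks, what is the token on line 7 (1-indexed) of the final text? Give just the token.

Answer: wfbt

Derivation:
Hunk 1: at line 5 remove [xfve,unkyd,micys] add [won] -> 9 lines: ojtly phe vtl teuw iws won nvc cyz ops
Hunk 2: at line 7 remove [cyz] add [wwd,wfbt] -> 10 lines: ojtly phe vtl teuw iws won nvc wwd wfbt ops
Hunk 3: at line 5 remove [nvc,wwd] add [mvavm] -> 9 lines: ojtly phe vtl teuw iws won mvavm wfbt ops
Hunk 4: at line 4 remove [won] add [bsnwv] -> 9 lines: ojtly phe vtl teuw iws bsnwv mvavm wfbt ops
Hunk 5: at line 2 remove [teuw,iws,bsnwv] add [mkc,fhice] -> 8 lines: ojtly phe vtl mkc fhice mvavm wfbt ops
Final line 7: wfbt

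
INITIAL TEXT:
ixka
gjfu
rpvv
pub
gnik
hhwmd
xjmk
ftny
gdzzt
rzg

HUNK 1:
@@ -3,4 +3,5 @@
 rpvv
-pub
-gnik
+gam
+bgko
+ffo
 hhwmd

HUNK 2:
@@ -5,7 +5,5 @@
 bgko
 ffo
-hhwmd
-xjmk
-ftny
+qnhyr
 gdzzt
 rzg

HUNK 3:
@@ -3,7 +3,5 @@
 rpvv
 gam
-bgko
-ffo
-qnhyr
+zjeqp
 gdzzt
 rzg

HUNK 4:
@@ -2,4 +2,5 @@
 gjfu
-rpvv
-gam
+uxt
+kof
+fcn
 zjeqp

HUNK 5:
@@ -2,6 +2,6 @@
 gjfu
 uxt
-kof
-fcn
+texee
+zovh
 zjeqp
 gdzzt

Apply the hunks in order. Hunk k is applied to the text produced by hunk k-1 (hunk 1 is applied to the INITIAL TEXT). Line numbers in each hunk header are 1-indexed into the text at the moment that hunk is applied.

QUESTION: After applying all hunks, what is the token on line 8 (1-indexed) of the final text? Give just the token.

Hunk 1: at line 3 remove [pub,gnik] add [gam,bgko,ffo] -> 11 lines: ixka gjfu rpvv gam bgko ffo hhwmd xjmk ftny gdzzt rzg
Hunk 2: at line 5 remove [hhwmd,xjmk,ftny] add [qnhyr] -> 9 lines: ixka gjfu rpvv gam bgko ffo qnhyr gdzzt rzg
Hunk 3: at line 3 remove [bgko,ffo,qnhyr] add [zjeqp] -> 7 lines: ixka gjfu rpvv gam zjeqp gdzzt rzg
Hunk 4: at line 2 remove [rpvv,gam] add [uxt,kof,fcn] -> 8 lines: ixka gjfu uxt kof fcn zjeqp gdzzt rzg
Hunk 5: at line 2 remove [kof,fcn] add [texee,zovh] -> 8 lines: ixka gjfu uxt texee zovh zjeqp gdzzt rzg
Final line 8: rzg

Answer: rzg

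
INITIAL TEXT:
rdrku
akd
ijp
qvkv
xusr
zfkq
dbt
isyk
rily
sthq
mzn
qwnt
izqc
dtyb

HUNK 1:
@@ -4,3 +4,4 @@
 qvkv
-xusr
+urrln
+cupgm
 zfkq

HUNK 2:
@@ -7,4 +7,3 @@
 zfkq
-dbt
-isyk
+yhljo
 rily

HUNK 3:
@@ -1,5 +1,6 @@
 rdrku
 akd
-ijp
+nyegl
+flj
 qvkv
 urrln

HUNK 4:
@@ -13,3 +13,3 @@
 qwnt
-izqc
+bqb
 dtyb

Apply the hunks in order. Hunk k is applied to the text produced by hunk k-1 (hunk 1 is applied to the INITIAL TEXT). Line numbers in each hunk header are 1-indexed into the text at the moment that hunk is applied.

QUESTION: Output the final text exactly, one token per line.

Answer: rdrku
akd
nyegl
flj
qvkv
urrln
cupgm
zfkq
yhljo
rily
sthq
mzn
qwnt
bqb
dtyb

Derivation:
Hunk 1: at line 4 remove [xusr] add [urrln,cupgm] -> 15 lines: rdrku akd ijp qvkv urrln cupgm zfkq dbt isyk rily sthq mzn qwnt izqc dtyb
Hunk 2: at line 7 remove [dbt,isyk] add [yhljo] -> 14 lines: rdrku akd ijp qvkv urrln cupgm zfkq yhljo rily sthq mzn qwnt izqc dtyb
Hunk 3: at line 1 remove [ijp] add [nyegl,flj] -> 15 lines: rdrku akd nyegl flj qvkv urrln cupgm zfkq yhljo rily sthq mzn qwnt izqc dtyb
Hunk 4: at line 13 remove [izqc] add [bqb] -> 15 lines: rdrku akd nyegl flj qvkv urrln cupgm zfkq yhljo rily sthq mzn qwnt bqb dtyb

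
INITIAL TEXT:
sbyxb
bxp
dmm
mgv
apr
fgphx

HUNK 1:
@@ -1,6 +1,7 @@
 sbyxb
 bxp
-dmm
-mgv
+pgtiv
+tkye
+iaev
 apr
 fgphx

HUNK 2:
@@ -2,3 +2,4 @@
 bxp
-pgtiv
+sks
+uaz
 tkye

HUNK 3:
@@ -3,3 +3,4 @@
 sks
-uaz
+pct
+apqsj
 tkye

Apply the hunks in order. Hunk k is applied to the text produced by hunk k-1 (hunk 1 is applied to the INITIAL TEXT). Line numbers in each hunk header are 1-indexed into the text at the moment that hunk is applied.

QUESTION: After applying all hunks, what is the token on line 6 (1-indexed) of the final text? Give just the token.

Hunk 1: at line 1 remove [dmm,mgv] add [pgtiv,tkye,iaev] -> 7 lines: sbyxb bxp pgtiv tkye iaev apr fgphx
Hunk 2: at line 2 remove [pgtiv] add [sks,uaz] -> 8 lines: sbyxb bxp sks uaz tkye iaev apr fgphx
Hunk 3: at line 3 remove [uaz] add [pct,apqsj] -> 9 lines: sbyxb bxp sks pct apqsj tkye iaev apr fgphx
Final line 6: tkye

Answer: tkye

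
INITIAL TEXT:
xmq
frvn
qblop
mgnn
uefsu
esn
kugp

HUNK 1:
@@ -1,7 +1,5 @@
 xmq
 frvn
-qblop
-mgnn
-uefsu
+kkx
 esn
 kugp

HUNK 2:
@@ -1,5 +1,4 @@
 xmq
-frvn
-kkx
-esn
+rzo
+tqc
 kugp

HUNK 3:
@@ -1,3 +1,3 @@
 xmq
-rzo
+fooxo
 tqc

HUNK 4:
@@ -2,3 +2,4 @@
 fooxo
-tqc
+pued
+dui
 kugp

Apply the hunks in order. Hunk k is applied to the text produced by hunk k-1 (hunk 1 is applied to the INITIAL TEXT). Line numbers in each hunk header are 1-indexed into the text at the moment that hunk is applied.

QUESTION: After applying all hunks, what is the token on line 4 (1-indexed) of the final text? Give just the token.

Hunk 1: at line 1 remove [qblop,mgnn,uefsu] add [kkx] -> 5 lines: xmq frvn kkx esn kugp
Hunk 2: at line 1 remove [frvn,kkx,esn] add [rzo,tqc] -> 4 lines: xmq rzo tqc kugp
Hunk 3: at line 1 remove [rzo] add [fooxo] -> 4 lines: xmq fooxo tqc kugp
Hunk 4: at line 2 remove [tqc] add [pued,dui] -> 5 lines: xmq fooxo pued dui kugp
Final line 4: dui

Answer: dui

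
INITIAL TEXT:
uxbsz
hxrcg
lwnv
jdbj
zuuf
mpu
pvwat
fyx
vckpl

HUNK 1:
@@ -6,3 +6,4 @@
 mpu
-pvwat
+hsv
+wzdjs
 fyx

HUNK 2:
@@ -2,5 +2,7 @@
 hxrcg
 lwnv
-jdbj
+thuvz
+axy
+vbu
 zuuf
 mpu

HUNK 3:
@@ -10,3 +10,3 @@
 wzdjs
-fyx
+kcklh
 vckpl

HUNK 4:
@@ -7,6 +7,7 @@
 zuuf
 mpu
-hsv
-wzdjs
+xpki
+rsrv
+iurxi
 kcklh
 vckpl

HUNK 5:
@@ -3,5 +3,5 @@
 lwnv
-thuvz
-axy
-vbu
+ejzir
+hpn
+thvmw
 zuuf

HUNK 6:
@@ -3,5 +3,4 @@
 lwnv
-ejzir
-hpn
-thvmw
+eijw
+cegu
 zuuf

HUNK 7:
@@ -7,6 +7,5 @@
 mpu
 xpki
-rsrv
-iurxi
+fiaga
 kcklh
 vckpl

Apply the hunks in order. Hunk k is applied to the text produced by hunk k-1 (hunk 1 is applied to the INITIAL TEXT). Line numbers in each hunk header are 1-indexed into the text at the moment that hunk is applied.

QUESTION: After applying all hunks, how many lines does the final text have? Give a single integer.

Answer: 11

Derivation:
Hunk 1: at line 6 remove [pvwat] add [hsv,wzdjs] -> 10 lines: uxbsz hxrcg lwnv jdbj zuuf mpu hsv wzdjs fyx vckpl
Hunk 2: at line 2 remove [jdbj] add [thuvz,axy,vbu] -> 12 lines: uxbsz hxrcg lwnv thuvz axy vbu zuuf mpu hsv wzdjs fyx vckpl
Hunk 3: at line 10 remove [fyx] add [kcklh] -> 12 lines: uxbsz hxrcg lwnv thuvz axy vbu zuuf mpu hsv wzdjs kcklh vckpl
Hunk 4: at line 7 remove [hsv,wzdjs] add [xpki,rsrv,iurxi] -> 13 lines: uxbsz hxrcg lwnv thuvz axy vbu zuuf mpu xpki rsrv iurxi kcklh vckpl
Hunk 5: at line 3 remove [thuvz,axy,vbu] add [ejzir,hpn,thvmw] -> 13 lines: uxbsz hxrcg lwnv ejzir hpn thvmw zuuf mpu xpki rsrv iurxi kcklh vckpl
Hunk 6: at line 3 remove [ejzir,hpn,thvmw] add [eijw,cegu] -> 12 lines: uxbsz hxrcg lwnv eijw cegu zuuf mpu xpki rsrv iurxi kcklh vckpl
Hunk 7: at line 7 remove [rsrv,iurxi] add [fiaga] -> 11 lines: uxbsz hxrcg lwnv eijw cegu zuuf mpu xpki fiaga kcklh vckpl
Final line count: 11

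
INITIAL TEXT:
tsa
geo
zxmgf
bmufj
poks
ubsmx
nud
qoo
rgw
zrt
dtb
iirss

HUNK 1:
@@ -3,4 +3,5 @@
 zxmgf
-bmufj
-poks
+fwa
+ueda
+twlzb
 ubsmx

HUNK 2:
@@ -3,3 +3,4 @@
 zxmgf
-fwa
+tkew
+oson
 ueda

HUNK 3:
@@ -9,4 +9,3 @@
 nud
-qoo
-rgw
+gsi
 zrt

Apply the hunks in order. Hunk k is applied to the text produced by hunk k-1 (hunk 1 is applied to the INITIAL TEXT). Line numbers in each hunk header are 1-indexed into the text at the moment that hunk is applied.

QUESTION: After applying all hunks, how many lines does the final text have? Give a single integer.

Answer: 13

Derivation:
Hunk 1: at line 3 remove [bmufj,poks] add [fwa,ueda,twlzb] -> 13 lines: tsa geo zxmgf fwa ueda twlzb ubsmx nud qoo rgw zrt dtb iirss
Hunk 2: at line 3 remove [fwa] add [tkew,oson] -> 14 lines: tsa geo zxmgf tkew oson ueda twlzb ubsmx nud qoo rgw zrt dtb iirss
Hunk 3: at line 9 remove [qoo,rgw] add [gsi] -> 13 lines: tsa geo zxmgf tkew oson ueda twlzb ubsmx nud gsi zrt dtb iirss
Final line count: 13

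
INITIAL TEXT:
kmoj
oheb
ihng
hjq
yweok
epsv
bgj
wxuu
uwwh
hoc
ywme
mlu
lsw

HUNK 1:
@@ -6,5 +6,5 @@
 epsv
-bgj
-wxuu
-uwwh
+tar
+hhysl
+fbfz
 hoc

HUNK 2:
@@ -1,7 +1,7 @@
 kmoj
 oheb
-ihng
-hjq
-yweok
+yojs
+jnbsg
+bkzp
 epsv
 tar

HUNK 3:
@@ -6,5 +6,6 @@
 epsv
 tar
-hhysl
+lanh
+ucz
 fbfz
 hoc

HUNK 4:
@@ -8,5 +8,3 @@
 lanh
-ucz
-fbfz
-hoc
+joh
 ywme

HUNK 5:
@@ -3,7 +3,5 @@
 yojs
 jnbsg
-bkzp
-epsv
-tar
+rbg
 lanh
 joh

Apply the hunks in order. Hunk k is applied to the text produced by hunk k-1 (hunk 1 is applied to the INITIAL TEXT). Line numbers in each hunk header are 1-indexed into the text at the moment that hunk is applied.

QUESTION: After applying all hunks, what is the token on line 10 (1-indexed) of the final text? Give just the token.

Answer: lsw

Derivation:
Hunk 1: at line 6 remove [bgj,wxuu,uwwh] add [tar,hhysl,fbfz] -> 13 lines: kmoj oheb ihng hjq yweok epsv tar hhysl fbfz hoc ywme mlu lsw
Hunk 2: at line 1 remove [ihng,hjq,yweok] add [yojs,jnbsg,bkzp] -> 13 lines: kmoj oheb yojs jnbsg bkzp epsv tar hhysl fbfz hoc ywme mlu lsw
Hunk 3: at line 6 remove [hhysl] add [lanh,ucz] -> 14 lines: kmoj oheb yojs jnbsg bkzp epsv tar lanh ucz fbfz hoc ywme mlu lsw
Hunk 4: at line 8 remove [ucz,fbfz,hoc] add [joh] -> 12 lines: kmoj oheb yojs jnbsg bkzp epsv tar lanh joh ywme mlu lsw
Hunk 5: at line 3 remove [bkzp,epsv,tar] add [rbg] -> 10 lines: kmoj oheb yojs jnbsg rbg lanh joh ywme mlu lsw
Final line 10: lsw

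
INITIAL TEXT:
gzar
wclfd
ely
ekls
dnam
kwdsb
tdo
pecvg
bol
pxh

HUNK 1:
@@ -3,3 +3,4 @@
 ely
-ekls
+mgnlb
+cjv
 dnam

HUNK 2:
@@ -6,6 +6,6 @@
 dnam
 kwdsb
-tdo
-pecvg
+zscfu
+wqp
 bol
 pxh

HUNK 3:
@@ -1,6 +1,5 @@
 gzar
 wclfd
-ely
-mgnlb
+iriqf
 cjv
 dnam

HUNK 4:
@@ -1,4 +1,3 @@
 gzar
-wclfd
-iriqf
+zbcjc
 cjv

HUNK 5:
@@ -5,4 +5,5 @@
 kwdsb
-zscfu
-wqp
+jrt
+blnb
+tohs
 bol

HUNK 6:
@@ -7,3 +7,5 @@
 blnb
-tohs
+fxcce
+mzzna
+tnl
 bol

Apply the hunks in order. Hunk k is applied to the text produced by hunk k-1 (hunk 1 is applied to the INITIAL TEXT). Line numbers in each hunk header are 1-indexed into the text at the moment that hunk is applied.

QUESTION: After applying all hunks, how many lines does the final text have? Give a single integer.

Hunk 1: at line 3 remove [ekls] add [mgnlb,cjv] -> 11 lines: gzar wclfd ely mgnlb cjv dnam kwdsb tdo pecvg bol pxh
Hunk 2: at line 6 remove [tdo,pecvg] add [zscfu,wqp] -> 11 lines: gzar wclfd ely mgnlb cjv dnam kwdsb zscfu wqp bol pxh
Hunk 3: at line 1 remove [ely,mgnlb] add [iriqf] -> 10 lines: gzar wclfd iriqf cjv dnam kwdsb zscfu wqp bol pxh
Hunk 4: at line 1 remove [wclfd,iriqf] add [zbcjc] -> 9 lines: gzar zbcjc cjv dnam kwdsb zscfu wqp bol pxh
Hunk 5: at line 5 remove [zscfu,wqp] add [jrt,blnb,tohs] -> 10 lines: gzar zbcjc cjv dnam kwdsb jrt blnb tohs bol pxh
Hunk 6: at line 7 remove [tohs] add [fxcce,mzzna,tnl] -> 12 lines: gzar zbcjc cjv dnam kwdsb jrt blnb fxcce mzzna tnl bol pxh
Final line count: 12

Answer: 12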